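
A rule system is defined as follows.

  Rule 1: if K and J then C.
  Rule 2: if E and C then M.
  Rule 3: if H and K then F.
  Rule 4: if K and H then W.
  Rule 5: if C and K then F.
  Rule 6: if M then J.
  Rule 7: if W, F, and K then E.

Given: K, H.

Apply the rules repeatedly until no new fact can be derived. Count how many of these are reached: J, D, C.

0

J would need M (Rule 6), but M is never established.
No rule produces D, and it is not given.
C would need K and J (Rule 1), but J is never established.
None of the 3 are reached.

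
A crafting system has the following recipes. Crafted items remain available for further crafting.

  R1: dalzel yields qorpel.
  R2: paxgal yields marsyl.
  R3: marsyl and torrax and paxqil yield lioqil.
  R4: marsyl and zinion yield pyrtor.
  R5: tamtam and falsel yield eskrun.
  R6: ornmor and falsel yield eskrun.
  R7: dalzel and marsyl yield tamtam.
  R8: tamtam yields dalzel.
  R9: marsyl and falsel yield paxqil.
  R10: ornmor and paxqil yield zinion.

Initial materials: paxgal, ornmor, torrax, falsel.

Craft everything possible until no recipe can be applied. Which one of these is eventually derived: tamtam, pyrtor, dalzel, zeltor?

paxgal → marsyl (R2).
Using R9, marsyl and falsel make paxqil.
Using R10, ornmor and paxqil make zinion.
Using R4, marsyl and zinion make pyrtor.
dalzel would need tamtam (R8), but tamtam is never obtained. tamtam would need dalzel and marsyl (R7), but dalzel is never obtained. No rule produces zeltor, and it is not given.

pyrtor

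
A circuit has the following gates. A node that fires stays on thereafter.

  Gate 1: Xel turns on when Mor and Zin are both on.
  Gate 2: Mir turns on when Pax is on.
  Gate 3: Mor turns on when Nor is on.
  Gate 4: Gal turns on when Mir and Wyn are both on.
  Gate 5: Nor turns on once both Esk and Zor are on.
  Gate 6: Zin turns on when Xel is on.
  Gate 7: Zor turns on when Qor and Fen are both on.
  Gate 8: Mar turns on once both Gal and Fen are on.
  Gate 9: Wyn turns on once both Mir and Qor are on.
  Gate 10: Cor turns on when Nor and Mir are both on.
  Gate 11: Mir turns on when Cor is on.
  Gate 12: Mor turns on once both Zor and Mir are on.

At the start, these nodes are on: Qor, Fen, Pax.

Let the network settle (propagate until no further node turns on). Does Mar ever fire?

Yes

Gate 2: Pax on → Mir on.
Mir and Qor are on, so Wyn turns on (Gate 9).
Mir and Wyn are on, so Gal turns on (Gate 4).
Gate 8: Gal and Fen on → Mar on.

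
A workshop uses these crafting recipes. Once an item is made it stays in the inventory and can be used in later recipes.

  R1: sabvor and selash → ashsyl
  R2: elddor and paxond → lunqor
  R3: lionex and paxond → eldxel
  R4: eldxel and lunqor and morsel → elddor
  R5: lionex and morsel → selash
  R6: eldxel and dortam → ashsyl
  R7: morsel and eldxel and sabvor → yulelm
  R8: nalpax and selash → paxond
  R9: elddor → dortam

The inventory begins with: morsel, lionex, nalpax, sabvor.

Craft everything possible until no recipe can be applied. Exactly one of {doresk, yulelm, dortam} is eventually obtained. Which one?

yulelm

Using R5, lionex and morsel make selash.
nalpax and selash → paxond (R8).
Using R3, lionex and paxond make eldxel.
morsel and eldxel and sabvor → yulelm (R7).
dortam would need elddor (R9), but elddor is never obtained. No rule produces doresk, and it is not given.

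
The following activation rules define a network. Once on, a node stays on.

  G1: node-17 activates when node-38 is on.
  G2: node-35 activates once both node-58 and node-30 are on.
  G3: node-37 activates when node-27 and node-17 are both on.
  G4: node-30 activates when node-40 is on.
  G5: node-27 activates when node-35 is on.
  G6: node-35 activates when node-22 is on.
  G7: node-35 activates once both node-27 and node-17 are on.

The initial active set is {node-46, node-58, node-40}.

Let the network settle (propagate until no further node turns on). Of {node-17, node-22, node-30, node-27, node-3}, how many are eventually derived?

2

node-40 is on, so node-30 activates (G4).
node-58 and node-30 are on, so node-35 activates (G2).
node-35 is on, so node-27 activates (G5).
node-17 would need node-38 (G1), but node-38 never turns on.
No rule produces node-22, and it is not given.
node-30: reached.
node-27: reached.
No rule produces node-3, and it is not given.
Reached: node-30 and node-27 — 2 of the 5.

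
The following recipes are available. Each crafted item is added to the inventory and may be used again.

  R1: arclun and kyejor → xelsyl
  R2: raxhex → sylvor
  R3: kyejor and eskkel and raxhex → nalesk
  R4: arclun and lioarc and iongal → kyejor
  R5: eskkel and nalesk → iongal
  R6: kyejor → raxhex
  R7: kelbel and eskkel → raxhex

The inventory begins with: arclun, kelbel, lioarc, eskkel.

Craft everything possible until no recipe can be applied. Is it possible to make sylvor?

Yes

Using R7, kelbel and eskkel make raxhex.
raxhex → sylvor (R2).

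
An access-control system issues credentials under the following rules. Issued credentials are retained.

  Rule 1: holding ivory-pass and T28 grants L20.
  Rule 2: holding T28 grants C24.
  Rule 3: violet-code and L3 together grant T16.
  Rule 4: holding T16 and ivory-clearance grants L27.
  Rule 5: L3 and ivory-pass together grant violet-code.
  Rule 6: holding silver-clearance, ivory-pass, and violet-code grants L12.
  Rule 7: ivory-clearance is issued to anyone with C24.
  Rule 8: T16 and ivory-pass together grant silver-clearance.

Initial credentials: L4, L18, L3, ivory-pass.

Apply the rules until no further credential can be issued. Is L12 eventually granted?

Yes

Holding L3 and ivory-pass grants violet-code (Rule 5).
Holding violet-code and L3 grants T16 (Rule 3).
Holding T16 and ivory-pass grants silver-clearance (Rule 8).
Holding silver-clearance, ivory-pass, and violet-code grants L12 (Rule 6).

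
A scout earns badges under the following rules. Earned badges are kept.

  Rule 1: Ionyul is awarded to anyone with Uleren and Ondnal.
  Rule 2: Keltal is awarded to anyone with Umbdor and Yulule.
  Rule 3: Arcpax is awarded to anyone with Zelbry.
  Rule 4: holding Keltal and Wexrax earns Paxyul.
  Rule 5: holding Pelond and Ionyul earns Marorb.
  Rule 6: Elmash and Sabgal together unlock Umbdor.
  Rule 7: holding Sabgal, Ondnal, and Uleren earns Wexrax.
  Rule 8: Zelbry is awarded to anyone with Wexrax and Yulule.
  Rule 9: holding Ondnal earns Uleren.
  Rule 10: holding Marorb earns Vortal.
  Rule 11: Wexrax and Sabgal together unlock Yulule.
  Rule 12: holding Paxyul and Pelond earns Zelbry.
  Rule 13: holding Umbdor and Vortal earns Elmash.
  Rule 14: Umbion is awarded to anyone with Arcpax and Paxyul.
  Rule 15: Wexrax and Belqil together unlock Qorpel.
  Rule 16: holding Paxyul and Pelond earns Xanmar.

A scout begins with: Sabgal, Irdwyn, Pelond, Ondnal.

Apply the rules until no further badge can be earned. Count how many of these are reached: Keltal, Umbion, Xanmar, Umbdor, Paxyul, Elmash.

0

Keltal would need Umbdor and Yulule (Rule 2), but Umbdor is never earned.
Umbion would need Arcpax and Paxyul (Rule 14), but Paxyul is never earned.
Xanmar would need Paxyul and Pelond (Rule 16), but Paxyul is never earned.
Umbdor would need Elmash and Sabgal (Rule 6), but Elmash is never earned.
Paxyul would need Keltal and Wexrax (Rule 4), but Keltal is never earned.
Elmash would need Umbdor and Vortal (Rule 13), but Umbdor is never earned.
None of the 6 are reached.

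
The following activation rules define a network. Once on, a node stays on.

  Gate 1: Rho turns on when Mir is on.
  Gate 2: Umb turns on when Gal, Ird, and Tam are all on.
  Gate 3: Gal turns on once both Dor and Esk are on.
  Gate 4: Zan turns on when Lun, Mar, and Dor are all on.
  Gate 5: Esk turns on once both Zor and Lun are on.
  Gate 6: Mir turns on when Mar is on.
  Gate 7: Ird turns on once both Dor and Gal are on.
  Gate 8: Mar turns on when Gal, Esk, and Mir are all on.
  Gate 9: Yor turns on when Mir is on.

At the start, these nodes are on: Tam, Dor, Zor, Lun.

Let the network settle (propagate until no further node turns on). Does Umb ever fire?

Yes

Zor and Lun are on, so Esk turns on (Gate 5).
Gate 3: Dor and Esk on → Gal on.
Gate 7: Dor and Gal on → Ird on.
Gal, Ird, and Tam are on, so Umb turns on (Gate 2).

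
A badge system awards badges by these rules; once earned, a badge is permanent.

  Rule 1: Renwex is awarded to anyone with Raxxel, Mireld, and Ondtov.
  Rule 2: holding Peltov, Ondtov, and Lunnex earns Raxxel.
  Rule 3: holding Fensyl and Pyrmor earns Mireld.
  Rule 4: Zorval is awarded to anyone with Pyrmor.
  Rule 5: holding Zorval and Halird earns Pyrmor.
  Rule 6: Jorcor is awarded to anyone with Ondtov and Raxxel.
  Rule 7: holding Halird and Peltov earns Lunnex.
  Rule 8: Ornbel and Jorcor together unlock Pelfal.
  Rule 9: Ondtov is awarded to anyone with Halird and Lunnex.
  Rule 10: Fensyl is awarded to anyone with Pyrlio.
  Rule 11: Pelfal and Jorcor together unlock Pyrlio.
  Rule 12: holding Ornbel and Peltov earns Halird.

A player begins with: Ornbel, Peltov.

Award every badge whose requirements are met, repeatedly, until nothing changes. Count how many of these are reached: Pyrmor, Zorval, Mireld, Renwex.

0

Pyrmor would need Zorval and Halird (Rule 5), but Zorval is never earned.
Zorval would need Pyrmor (Rule 4), but Pyrmor is never earned.
Mireld would need Fensyl and Pyrmor (Rule 3), but Pyrmor is never earned.
Renwex would need Raxxel, Mireld, and Ondtov (Rule 1), but Mireld is never earned.
None of the 4 are reached.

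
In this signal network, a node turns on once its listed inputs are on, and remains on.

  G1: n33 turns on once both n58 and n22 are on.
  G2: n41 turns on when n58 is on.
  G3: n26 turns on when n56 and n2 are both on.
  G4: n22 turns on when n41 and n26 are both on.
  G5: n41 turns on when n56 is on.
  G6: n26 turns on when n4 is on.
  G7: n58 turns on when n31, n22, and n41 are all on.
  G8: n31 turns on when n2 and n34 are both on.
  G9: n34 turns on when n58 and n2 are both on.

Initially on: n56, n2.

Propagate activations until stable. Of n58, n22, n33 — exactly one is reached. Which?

G3: n56 and n2 on → n26 on.
n56 is on, so n41 turns on (G5).
n41 and n26 are on, so n22 turns on (G4).
n58 would need n31, n22, and n41 (G7), but n31 never turns on. n33 would need n58 and n22 (G1), but n58 never turns on.

n22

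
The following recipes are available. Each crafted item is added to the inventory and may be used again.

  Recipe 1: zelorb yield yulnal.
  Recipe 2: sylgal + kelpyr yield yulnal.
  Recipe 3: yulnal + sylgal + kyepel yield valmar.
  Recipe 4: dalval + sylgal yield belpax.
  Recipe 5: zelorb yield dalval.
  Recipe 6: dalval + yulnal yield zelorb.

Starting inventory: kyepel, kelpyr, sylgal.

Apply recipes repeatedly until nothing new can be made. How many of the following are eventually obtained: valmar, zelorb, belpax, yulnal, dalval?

2

Using Recipe 2, sylgal and kelpyr make yulnal.
Using Recipe 3, yulnal, sylgal, and kyepel make valmar.
valmar: reached.
zelorb would need dalval and yulnal (Recipe 6), but dalval is never obtained.
belpax would need dalval and sylgal (Recipe 4), but dalval is never obtained.
yulnal: reached.
dalval would need zelorb (Recipe 5), but zelorb is never obtained.
Reached: valmar and yulnal — 2 of the 5.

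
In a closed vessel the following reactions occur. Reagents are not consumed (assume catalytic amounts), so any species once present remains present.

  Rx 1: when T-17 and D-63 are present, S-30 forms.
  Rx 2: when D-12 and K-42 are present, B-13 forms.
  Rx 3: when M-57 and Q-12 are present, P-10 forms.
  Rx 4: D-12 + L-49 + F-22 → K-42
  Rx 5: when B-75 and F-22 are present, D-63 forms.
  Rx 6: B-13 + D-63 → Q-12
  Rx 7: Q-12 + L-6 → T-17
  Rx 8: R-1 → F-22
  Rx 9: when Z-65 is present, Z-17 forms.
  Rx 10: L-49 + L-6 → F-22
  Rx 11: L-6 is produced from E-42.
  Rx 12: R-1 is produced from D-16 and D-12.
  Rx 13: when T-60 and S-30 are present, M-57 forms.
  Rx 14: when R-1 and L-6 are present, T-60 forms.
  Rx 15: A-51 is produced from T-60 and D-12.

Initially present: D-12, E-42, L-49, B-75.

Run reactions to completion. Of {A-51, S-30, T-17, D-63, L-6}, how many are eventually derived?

4

E-42 present → L-6 forms (Rx 11).
L-49 and L-6 present → F-22 forms (Rx 10).
B-75 and F-22 present → D-63 forms (Rx 5).
D-12, L-49, and F-22 present → K-42 forms (Rx 4).
D-12 and K-42 present → B-13 forms (Rx 2).
B-13 and D-63 present → Q-12 forms (Rx 6).
Q-12 and L-6 present → T-17 forms (Rx 7).
T-17 and D-63 present → S-30 forms (Rx 1).
A-51 would need T-60 and D-12 (Rx 15), but T-60 never forms.
S-30: reached.
T-17: reached.
D-63: reached.
L-6: reached.
Reached: S-30, T-17, D-63, and L-6 — 4 of the 5.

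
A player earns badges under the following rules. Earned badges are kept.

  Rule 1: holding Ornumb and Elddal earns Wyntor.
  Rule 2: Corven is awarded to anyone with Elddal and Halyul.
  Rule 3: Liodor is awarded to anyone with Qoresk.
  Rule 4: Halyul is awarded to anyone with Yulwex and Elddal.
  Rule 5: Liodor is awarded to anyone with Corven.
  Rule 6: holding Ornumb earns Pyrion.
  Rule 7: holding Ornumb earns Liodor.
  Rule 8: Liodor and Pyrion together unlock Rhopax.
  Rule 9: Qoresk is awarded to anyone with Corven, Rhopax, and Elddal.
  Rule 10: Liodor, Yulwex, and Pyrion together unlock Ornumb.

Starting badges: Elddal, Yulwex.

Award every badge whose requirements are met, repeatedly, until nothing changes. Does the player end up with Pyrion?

Pyrion would need Ornumb (Rule 6), but Ornumb is never earned.

No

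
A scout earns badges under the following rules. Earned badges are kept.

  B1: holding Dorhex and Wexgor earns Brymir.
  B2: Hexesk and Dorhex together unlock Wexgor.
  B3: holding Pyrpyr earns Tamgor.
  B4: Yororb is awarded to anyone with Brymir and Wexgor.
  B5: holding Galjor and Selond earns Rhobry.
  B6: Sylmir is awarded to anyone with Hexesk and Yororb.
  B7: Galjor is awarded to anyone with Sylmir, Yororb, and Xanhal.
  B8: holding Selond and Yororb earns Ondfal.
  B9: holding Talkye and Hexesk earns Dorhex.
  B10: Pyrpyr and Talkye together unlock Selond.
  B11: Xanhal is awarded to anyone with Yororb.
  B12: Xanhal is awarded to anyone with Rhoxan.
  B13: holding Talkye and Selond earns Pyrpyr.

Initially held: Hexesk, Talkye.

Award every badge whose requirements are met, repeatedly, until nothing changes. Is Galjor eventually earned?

With Talkye and Hexesk, Dorhex is earned (B9).
With Hexesk and Dorhex, Wexgor is earned (B2).
With Dorhex and Wexgor, Brymir is earned (B1).
With Brymir and Wexgor, Yororb is earned (B4).
With Hexesk and Yororb, Sylmir is earned (B6).
With Yororb, Xanhal is earned (B11).
With Sylmir, Yororb, and Xanhal, Galjor is earned (B7).

Yes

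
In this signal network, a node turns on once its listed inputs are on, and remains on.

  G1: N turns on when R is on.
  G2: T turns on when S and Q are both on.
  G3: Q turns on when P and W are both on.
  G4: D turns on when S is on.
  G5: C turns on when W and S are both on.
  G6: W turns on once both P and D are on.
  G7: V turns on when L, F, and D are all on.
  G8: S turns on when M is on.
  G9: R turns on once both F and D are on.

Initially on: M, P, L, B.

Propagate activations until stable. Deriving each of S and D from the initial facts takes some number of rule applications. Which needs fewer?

S: G8: M on → S on. [1 rule application]
D: G8: M on → S on. G4: S on → D on. [2 rule applications]
S needs fewer.

S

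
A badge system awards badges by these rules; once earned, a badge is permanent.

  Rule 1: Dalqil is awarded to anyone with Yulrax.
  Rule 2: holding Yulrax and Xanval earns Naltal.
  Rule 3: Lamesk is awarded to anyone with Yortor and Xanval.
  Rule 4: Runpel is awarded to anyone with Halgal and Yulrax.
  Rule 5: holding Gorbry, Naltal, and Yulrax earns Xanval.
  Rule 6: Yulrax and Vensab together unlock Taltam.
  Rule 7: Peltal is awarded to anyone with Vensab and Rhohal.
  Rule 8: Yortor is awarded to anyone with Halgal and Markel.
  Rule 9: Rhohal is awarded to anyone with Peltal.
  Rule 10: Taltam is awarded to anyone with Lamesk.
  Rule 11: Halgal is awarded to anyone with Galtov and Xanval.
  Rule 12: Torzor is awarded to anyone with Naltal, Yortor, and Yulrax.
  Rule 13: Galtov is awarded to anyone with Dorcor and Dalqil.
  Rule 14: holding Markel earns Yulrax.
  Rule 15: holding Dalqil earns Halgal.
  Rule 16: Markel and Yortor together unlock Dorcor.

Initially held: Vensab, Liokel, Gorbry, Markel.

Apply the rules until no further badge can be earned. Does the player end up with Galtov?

With Markel, Yulrax is earned (Rule 14).
With Yulrax, Dalqil is earned (Rule 1).
With Dalqil, Halgal is earned (Rule 15).
With Halgal and Markel, Yortor is earned (Rule 8).
With Markel and Yortor, Dorcor is earned (Rule 16).
With Dorcor and Dalqil, Galtov is earned (Rule 13).

Yes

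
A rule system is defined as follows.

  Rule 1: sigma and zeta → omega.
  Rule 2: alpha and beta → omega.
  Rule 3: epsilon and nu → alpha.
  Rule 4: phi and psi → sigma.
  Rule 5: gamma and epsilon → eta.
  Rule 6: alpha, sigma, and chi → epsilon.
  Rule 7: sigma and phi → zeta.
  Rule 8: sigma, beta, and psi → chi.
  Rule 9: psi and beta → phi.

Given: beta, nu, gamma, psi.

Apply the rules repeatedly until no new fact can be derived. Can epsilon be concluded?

No

epsilon would need alpha, sigma, and chi (Rule 6), but alpha is never established.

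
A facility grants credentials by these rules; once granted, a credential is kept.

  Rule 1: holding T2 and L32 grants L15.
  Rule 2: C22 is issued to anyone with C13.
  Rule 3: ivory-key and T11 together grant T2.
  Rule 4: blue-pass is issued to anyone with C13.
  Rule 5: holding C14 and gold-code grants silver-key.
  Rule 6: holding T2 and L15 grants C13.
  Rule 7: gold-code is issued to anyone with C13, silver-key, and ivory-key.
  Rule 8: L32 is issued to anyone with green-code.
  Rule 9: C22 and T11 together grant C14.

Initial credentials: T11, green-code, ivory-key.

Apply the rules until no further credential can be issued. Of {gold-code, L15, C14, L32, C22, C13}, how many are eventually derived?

Holding ivory-key and T11 grants T2 (Rule 3).
Holding green-code grants L32 (Rule 8).
Holding T2 and L32 grants L15 (Rule 1).
Holding T2 and L15 grants C13 (Rule 6).
Holding C13 grants C22 (Rule 2).
Holding C22 and T11 grants C14 (Rule 9).
gold-code would need C13, silver-key, and ivory-key (Rule 7), but silver-key is never granted.
L15: reached.
C14: reached.
L32: reached.
C22: reached.
C13: reached.
Reached: L15, C14, L32, C22, and C13 — 5 of the 6.

5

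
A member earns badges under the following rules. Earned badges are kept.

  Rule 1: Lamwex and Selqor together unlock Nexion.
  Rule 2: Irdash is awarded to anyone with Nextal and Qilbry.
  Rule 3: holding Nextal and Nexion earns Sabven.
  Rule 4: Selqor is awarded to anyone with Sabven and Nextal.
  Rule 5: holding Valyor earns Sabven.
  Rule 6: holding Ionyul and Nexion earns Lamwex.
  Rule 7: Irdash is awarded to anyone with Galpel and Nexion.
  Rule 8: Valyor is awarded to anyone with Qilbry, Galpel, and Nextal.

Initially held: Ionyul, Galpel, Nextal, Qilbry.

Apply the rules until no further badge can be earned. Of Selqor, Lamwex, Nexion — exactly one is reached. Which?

Selqor

With Qilbry, Galpel, and Nextal, Valyor is earned (Rule 8).
With Valyor, Sabven is earned (Rule 5).
With Sabven and Nextal, Selqor is earned (Rule 4).
Nexion would need Lamwex and Selqor (Rule 1), but Lamwex is never earned. Lamwex would need Ionyul and Nexion (Rule 6), but Nexion is never earned.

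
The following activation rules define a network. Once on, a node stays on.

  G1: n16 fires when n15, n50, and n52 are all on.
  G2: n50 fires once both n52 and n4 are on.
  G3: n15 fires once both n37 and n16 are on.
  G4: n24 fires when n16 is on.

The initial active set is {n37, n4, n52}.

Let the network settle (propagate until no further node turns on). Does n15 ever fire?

No

n15 would need n37 and n16 (G3), but n16 never turns on.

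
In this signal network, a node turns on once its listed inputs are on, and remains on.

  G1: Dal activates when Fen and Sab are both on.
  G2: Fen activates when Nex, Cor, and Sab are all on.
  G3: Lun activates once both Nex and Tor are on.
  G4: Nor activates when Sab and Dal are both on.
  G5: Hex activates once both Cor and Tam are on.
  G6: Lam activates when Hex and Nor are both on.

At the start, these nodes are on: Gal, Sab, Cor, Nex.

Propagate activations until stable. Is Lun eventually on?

No

Lun would need Nex and Tor (G3), but Tor never turns on.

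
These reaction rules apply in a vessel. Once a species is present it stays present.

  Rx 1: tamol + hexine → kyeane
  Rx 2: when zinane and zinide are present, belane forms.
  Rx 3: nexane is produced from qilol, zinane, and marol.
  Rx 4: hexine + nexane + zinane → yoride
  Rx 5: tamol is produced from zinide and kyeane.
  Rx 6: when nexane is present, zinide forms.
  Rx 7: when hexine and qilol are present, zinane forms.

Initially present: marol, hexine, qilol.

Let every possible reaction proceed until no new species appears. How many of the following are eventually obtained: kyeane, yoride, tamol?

1

hexine and qilol present → zinane forms (Rx 7).
qilol, zinane, and marol present → nexane forms (Rx 3).
hexine, nexane, and zinane present → yoride forms (Rx 4).
kyeane would need tamol and hexine (Rx 1), but tamol never forms.
yoride: reached.
tamol would need zinide and kyeane (Rx 5), but kyeane never forms.
Reached: yoride — 1 of the 3.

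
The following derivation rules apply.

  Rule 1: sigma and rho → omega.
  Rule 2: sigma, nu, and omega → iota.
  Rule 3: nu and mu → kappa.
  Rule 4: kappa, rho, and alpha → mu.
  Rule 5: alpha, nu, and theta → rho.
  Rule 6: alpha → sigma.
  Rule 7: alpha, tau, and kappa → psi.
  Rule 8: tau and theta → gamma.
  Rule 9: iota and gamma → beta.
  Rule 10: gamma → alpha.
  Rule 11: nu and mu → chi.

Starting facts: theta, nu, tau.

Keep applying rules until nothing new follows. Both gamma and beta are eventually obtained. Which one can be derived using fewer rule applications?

gamma

gamma: From tau and theta, Rule 8 gives gamma. [1 rule application]
beta: From tau and theta, Rule 8 gives gamma. gamma holds, so alpha follows (Rule 10). From alpha, Rule 6 gives sigma. From alpha, nu, and theta, Rule 5 gives rho. From sigma and rho, Rule 1 gives omega. sigma, nu, and omega hold, so iota follows (Rule 2). iota and gamma hold, so beta follows (Rule 9). [7 rule applications]
gamma needs fewer.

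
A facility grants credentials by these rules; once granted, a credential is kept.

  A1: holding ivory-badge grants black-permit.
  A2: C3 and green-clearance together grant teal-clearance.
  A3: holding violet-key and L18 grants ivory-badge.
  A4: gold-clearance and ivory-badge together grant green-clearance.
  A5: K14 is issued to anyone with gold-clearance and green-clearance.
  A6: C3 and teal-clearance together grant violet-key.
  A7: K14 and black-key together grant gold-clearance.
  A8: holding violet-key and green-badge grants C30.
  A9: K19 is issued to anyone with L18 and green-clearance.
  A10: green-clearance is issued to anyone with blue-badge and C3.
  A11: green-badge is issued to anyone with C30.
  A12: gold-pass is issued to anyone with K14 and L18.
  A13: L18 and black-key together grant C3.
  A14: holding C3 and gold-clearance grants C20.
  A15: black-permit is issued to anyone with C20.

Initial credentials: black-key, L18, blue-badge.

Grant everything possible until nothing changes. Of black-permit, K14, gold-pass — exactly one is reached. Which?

black-permit

Holding L18 and black-key grants C3 (A13).
Holding blue-badge and C3 grants green-clearance (A10).
Holding C3 and green-clearance grants teal-clearance (A2).
Holding C3 and teal-clearance grants violet-key (A6).
Holding violet-key and L18 grants ivory-badge (A3).
Holding ivory-badge grants black-permit (A1).
K14 would need gold-clearance and green-clearance (A5), but gold-clearance is never granted. gold-pass would need K14 and L18 (A12), but K14 is never granted.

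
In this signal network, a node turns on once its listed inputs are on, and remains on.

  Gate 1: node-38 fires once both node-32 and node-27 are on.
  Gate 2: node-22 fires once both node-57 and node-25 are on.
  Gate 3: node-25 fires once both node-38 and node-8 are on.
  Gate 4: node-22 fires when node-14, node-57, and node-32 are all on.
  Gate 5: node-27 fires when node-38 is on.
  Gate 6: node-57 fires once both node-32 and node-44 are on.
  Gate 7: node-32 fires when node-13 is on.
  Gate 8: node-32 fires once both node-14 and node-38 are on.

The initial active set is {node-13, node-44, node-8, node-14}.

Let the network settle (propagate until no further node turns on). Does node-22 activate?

node-13 is on, so node-32 fires (Gate 7).
node-32 and node-44 are on, so node-57 fires (Gate 6).
Gate 4: node-14, node-57, and node-32 on → node-22 on.

Yes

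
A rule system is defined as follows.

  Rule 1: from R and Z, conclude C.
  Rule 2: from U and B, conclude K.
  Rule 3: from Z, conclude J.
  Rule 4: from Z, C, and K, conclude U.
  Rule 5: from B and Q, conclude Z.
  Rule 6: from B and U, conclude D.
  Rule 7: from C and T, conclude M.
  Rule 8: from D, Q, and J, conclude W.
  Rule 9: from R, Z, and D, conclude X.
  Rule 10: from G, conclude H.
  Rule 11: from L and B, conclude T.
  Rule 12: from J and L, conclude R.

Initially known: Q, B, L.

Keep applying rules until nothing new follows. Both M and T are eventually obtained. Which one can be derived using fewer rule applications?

T

T: L and B hold, so T follows (Rule 11). [1 rule application]
M: B and Q hold, so Z follows (Rule 5). L and B hold, so T follows (Rule 11). Z holds, so J follows (Rule 3). J and L hold, so R follows (Rule 12). From R and Z, Rule 1 gives C. From C and T, Rule 7 gives M. [6 rule applications]
T needs fewer.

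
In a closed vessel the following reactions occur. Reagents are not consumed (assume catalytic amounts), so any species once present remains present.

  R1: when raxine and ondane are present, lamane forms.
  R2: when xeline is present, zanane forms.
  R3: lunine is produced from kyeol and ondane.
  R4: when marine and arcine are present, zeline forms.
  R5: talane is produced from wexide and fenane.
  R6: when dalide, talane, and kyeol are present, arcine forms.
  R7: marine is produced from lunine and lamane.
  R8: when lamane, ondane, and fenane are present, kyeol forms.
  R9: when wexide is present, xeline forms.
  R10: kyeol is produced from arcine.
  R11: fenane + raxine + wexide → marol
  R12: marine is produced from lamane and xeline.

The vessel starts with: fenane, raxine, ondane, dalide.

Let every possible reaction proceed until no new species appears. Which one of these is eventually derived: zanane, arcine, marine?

raxine and ondane present → lamane forms (R1).
lamane, ondane, and fenane present → kyeol forms (R8).
kyeol and ondane present → lunine forms (R3).
lunine and lamane present → marine forms (R7).
arcine would need dalide, talane, and kyeol (R6), but talane never forms. zanane would need xeline (R2), but xeline never forms.

marine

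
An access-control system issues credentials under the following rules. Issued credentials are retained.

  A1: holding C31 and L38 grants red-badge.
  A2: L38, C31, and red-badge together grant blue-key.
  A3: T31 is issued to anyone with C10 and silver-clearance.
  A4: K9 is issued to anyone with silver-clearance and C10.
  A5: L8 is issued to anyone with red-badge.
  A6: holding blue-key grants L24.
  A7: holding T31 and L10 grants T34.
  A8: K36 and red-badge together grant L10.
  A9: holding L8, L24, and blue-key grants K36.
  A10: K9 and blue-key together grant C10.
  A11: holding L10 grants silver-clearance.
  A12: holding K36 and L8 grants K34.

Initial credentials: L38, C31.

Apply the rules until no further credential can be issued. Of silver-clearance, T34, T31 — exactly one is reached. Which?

Holding C31 and L38 grants red-badge (A1).
Holding L38, C31, and red-badge grants blue-key (A2).
Holding red-badge grants L8 (A5).
Holding blue-key grants L24 (A6).
Holding L8, L24, and blue-key grants K36 (A9).
Holding K36 and red-badge grants L10 (A8).
Holding L10 grants silver-clearance (A11).
T31 would need C10 and silver-clearance (A3), but C10 is never granted. T34 would need T31 and L10 (A7), but T31 is never granted.

silver-clearance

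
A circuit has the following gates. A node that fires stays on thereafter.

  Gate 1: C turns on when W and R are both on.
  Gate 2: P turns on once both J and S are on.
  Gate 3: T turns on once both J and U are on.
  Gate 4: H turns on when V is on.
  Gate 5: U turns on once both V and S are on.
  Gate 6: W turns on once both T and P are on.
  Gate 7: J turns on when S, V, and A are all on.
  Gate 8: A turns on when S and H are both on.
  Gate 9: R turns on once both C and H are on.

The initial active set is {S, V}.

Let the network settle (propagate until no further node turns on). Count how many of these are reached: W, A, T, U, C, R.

V is on, so H turns on (Gate 4).
V and S are on, so U turns on (Gate 5).
Gate 8: S and H on → A on.
S, V, and A are on, so J turns on (Gate 7).
Gate 2: J and S on → P on.
J and U are on, so T turns on (Gate 3).
Gate 6: T and P on → W on.
W: reached.
A: reached.
T: reached.
U: reached.
C would need W and R (Gate 1), but R never turns on.
R would need C and H (Gate 9), but C never turns on.
Reached: W, A, T, and U — 4 of the 6.

4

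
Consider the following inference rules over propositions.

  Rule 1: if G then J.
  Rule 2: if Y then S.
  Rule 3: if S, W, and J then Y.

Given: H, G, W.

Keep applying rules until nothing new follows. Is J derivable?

From G, Rule 1 gives J.

Yes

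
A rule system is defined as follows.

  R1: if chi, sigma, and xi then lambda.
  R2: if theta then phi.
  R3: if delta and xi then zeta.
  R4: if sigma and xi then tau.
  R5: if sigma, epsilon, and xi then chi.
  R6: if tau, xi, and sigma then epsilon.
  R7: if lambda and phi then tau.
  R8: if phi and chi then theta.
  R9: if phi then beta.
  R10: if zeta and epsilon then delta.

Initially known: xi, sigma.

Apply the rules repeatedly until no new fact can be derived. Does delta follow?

No

delta would need zeta and epsilon (R10), but zeta is never established.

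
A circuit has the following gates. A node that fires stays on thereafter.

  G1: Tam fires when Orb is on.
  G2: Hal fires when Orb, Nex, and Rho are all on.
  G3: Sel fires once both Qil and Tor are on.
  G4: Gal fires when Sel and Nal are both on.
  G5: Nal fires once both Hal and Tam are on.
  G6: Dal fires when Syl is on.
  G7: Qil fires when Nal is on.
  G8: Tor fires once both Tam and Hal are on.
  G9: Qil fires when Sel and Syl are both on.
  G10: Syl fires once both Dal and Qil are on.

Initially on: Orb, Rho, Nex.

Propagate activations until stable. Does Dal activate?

Dal would need Syl (G6), but Syl never turns on.

No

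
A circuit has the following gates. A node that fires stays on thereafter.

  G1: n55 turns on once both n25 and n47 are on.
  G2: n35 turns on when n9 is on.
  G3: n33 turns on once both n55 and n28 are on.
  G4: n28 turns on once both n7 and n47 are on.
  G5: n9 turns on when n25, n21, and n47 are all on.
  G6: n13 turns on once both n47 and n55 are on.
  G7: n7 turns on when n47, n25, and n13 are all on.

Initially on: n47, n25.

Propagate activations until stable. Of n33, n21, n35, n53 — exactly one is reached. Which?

n25 and n47 are on, so n55 turns on (G1).
G6: n47 and n55 on → n13 on.
n47, n25, and n13 are on, so n7 turns on (G7).
G4: n7 and n47 on → n28 on.
n55 and n28 are on, so n33 turns on (G3).
No rule produces n53, and it is not given. n35 would need n9 (G2), but n9 never turns on. No rule produces n21, and it is not given.

n33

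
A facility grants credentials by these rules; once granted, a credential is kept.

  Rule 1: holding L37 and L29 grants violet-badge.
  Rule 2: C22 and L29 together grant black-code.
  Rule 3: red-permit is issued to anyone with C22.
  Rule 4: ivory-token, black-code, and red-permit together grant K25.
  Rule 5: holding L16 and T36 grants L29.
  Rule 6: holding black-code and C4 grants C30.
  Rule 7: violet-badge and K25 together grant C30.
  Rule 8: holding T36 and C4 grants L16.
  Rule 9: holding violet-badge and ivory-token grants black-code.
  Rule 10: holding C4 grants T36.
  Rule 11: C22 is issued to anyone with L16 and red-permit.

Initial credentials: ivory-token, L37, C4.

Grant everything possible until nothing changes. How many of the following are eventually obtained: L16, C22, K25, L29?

2

Holding C4 grants T36 (Rule 10).
Holding T36 and C4 grants L16 (Rule 8).
Holding L16 and T36 grants L29 (Rule 5).
L16: reached.
C22 would need L16 and red-permit (Rule 11), but red-permit is never granted.
K25 would need ivory-token, black-code, and red-permit (Rule 4), but red-permit is never granted.
L29: reached.
Reached: L16 and L29 — 2 of the 4.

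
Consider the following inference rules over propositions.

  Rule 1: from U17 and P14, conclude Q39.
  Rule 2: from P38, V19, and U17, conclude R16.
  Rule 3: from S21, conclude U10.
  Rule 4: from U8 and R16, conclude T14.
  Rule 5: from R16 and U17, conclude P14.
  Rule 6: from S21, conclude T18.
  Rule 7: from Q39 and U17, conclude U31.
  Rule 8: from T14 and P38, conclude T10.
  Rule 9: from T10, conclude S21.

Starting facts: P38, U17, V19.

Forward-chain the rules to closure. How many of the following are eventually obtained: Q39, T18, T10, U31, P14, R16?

4

P38, V19, and U17 hold, so R16 follows (Rule 2).
From R16 and U17, Rule 5 gives P14.
From U17 and P14, Rule 1 gives Q39.
From Q39 and U17, Rule 7 gives U31.
Q39: reached.
T18 would need S21 (Rule 6), but S21 is never established.
T10 would need T14 and P38 (Rule 8), but T14 is never established.
U31: reached.
P14: reached.
R16: reached.
Reached: Q39, U31, P14, and R16 — 4 of the 6.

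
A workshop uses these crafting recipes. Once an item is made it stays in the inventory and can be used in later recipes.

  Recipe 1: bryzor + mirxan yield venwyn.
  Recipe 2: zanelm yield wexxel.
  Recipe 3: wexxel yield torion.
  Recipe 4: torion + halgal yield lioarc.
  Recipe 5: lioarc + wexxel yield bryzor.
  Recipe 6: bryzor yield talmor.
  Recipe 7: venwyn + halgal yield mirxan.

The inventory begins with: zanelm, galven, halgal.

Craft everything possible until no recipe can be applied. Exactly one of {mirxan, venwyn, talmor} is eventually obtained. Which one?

Using Recipe 2, zanelm makes wexxel.
wexxel → torion (Recipe 3).
torion + halgal → lioarc (Recipe 4).
lioarc + wexxel → bryzor (Recipe 5).
Using Recipe 6, bryzor makes talmor.
venwyn would need bryzor and mirxan (Recipe 1), but mirxan is never obtained. mirxan would need venwyn and halgal (Recipe 7), but venwyn is never obtained.

talmor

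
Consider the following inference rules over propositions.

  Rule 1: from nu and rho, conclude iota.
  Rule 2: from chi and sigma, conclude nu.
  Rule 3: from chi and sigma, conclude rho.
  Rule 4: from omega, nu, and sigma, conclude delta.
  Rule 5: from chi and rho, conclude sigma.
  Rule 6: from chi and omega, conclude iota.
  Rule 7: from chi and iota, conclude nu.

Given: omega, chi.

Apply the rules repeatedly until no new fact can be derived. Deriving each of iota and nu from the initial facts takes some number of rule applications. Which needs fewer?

iota

iota: chi and omega hold, so iota follows (Rule 6). [1 rule application]
nu: From chi and omega, Rule 6 gives iota. chi and iota hold, so nu follows (Rule 7). [2 rule applications]
iota needs fewer.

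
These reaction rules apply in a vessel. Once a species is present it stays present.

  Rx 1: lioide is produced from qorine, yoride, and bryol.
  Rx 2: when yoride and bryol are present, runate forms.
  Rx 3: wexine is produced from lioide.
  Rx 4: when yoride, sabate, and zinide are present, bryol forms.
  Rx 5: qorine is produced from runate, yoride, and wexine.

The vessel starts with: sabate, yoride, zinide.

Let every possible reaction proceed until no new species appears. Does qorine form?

qorine would need runate, yoride, and wexine (Rx 5), but wexine never forms.

No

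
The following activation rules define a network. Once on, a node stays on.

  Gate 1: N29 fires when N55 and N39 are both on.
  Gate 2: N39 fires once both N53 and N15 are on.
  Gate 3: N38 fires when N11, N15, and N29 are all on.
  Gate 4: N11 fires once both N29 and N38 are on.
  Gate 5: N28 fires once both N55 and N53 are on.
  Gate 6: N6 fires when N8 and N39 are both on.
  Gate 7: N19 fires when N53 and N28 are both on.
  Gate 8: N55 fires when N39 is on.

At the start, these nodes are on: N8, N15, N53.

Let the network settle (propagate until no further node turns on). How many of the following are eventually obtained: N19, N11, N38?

1

N53 and N15 are on, so N39 fires (Gate 2).
Gate 8: N39 on → N55 on.
N55 and N53 are on, so N28 fires (Gate 5).
Gate 7: N53 and N28 on → N19 on.
N19: reached.
N11 would need N29 and N38 (Gate 4), but N38 never turns on.
N38 would need N11, N15, and N29 (Gate 3), but N11 never turns on.
Reached: N19 — 1 of the 3.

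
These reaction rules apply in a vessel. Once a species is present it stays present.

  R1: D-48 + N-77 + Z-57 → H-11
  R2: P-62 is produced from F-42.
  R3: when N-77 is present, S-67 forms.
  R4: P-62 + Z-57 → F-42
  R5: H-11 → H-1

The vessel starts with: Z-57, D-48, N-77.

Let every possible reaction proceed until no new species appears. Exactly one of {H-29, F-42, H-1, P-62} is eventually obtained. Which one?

H-1

D-48, N-77, and Z-57 present → H-11 forms (R1).
H-11 present → H-1 forms (R5).
P-62 would need F-42 (R2), but F-42 never forms. No rule produces H-29, and it is not given. F-42 would need P-62 and Z-57 (R4), but P-62 never forms.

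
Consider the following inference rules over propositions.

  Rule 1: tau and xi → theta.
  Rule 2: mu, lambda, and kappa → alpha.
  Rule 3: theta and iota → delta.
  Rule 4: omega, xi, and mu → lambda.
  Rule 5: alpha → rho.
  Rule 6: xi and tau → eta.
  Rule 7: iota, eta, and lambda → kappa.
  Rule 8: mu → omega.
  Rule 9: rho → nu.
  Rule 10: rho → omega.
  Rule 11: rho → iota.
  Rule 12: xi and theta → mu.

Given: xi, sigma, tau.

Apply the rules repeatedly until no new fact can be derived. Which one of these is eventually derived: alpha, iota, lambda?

lambda

tau and xi hold, so theta follows (Rule 1).
From xi and theta, Rule 12 gives mu.
mu holds, so omega follows (Rule 8).
omega, xi, and mu hold, so lambda follows (Rule 4).
iota would need rho (Rule 11), but rho is never established. alpha would need mu, lambda, and kappa (Rule 2), but kappa is never established.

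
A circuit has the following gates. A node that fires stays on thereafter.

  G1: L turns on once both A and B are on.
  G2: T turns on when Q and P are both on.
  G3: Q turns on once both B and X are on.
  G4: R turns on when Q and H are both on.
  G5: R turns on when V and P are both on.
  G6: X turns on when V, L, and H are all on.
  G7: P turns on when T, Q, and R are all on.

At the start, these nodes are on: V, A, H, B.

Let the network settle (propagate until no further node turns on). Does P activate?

No

P would need T, Q, and R (G7), but T never turns on.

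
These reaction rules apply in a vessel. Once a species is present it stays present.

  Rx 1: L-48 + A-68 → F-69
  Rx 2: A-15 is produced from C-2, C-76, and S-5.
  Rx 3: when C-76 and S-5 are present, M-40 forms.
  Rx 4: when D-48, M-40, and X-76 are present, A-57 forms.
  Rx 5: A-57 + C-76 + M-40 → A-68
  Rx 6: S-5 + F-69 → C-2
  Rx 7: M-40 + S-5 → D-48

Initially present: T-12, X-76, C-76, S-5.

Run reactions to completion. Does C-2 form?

C-2 would need S-5 and F-69 (Rx 6), but F-69 never forms.

No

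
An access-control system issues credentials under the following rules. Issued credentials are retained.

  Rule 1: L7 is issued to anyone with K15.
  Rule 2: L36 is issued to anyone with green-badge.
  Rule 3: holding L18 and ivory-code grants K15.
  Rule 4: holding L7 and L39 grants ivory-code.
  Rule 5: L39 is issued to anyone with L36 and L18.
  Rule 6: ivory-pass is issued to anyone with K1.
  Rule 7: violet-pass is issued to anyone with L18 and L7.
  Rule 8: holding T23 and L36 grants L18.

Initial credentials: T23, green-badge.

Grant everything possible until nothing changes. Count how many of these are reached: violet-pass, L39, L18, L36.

Holding green-badge grants L36 (Rule 2).
Holding T23 and L36 grants L18 (Rule 8).
Holding L36 and L18 grants L39 (Rule 5).
violet-pass would need L18 and L7 (Rule 7), but L7 is never granted.
L39: reached.
L18: reached.
L36: reached.
Reached: L39, L18, and L36 — 3 of the 4.

3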